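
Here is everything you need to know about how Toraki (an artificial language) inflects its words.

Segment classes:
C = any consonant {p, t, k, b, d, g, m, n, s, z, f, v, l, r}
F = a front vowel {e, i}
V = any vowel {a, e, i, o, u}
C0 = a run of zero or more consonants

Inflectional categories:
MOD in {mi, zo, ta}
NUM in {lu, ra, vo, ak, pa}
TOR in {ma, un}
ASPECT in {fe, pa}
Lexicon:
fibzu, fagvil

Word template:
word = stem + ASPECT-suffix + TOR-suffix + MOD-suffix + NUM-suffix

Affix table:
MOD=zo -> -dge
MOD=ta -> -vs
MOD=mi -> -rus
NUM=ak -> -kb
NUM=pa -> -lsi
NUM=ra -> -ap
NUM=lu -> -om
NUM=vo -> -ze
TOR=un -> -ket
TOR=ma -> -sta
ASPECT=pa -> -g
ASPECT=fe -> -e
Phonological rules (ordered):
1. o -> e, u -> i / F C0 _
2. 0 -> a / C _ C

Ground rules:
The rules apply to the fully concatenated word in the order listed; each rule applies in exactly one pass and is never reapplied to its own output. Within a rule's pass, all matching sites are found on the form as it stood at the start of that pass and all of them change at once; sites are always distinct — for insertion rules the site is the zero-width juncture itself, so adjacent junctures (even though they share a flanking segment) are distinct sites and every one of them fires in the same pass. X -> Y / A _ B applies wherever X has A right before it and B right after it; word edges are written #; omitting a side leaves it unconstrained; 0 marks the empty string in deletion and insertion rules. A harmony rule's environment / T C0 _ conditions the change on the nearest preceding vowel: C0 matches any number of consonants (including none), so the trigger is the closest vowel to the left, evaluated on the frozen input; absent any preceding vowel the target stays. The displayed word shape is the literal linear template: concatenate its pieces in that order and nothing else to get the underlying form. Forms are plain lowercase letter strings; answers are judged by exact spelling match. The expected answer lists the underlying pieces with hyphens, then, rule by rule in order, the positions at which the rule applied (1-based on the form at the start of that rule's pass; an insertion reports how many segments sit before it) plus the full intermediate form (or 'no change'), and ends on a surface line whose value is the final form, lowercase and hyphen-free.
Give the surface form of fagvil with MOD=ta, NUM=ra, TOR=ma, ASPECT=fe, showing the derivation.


underlying: fagvil-e-sta-vs-ap
1. o -> e, u -> i / F C0 _: no change
2. 0 -> a / C _ C: inserts after position(s) 3, 8, 11: fagavilesatavasap
surface: fagavilesatavasap


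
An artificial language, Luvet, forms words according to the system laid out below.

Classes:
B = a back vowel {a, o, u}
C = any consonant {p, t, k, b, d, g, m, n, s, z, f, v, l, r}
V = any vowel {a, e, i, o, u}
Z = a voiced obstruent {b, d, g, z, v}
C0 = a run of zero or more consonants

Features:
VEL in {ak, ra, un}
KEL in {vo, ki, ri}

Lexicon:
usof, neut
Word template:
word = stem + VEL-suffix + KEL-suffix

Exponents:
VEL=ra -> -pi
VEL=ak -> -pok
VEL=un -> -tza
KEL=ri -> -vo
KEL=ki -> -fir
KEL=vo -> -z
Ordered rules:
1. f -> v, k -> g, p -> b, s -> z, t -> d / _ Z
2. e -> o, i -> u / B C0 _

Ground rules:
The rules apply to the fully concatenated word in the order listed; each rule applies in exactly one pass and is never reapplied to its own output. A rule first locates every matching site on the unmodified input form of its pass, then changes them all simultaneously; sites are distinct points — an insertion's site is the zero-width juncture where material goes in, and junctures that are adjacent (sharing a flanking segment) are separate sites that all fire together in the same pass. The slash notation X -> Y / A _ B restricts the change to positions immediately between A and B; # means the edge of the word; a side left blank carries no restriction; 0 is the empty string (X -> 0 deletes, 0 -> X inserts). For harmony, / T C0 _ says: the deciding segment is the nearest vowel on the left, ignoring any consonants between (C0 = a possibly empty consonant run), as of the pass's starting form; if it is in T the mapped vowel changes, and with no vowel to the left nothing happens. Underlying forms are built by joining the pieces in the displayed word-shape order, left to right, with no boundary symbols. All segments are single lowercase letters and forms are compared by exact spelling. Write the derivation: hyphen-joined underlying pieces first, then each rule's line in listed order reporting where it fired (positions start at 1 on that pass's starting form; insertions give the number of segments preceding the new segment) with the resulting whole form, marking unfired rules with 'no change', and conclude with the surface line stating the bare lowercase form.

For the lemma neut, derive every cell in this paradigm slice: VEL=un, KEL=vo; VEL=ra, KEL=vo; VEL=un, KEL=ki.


cell VEL=un, KEL=vo:
underlying: neut-tza-z
1. f -> v, k -> g, p -> b, s -> z, t -> d / _ Z: fires at position(s) 5: neutdzaz
2. e -> o, i -> u / B C0 _: no change
surface: neutdzaz

cell VEL=ra, KEL=vo:
underlying: neut-pi-z
1. f -> v, k -> g, p -> b, s -> z, t -> d / _ Z: no change
2. e -> o, i -> u / B C0 _: fires at position(s) 6: neutpuz
surface: neutpuz

cell VEL=un, KEL=ki:
underlying: neut-tza-fir
1. f -> v, k -> g, p -> b, s -> z, t -> d / _ Z: fires at position(s) 5: neutdzafir
2. e -> o, i -> u / B C0 _: fires at position(s) 9: neutdzafur
surface: neutdzafur


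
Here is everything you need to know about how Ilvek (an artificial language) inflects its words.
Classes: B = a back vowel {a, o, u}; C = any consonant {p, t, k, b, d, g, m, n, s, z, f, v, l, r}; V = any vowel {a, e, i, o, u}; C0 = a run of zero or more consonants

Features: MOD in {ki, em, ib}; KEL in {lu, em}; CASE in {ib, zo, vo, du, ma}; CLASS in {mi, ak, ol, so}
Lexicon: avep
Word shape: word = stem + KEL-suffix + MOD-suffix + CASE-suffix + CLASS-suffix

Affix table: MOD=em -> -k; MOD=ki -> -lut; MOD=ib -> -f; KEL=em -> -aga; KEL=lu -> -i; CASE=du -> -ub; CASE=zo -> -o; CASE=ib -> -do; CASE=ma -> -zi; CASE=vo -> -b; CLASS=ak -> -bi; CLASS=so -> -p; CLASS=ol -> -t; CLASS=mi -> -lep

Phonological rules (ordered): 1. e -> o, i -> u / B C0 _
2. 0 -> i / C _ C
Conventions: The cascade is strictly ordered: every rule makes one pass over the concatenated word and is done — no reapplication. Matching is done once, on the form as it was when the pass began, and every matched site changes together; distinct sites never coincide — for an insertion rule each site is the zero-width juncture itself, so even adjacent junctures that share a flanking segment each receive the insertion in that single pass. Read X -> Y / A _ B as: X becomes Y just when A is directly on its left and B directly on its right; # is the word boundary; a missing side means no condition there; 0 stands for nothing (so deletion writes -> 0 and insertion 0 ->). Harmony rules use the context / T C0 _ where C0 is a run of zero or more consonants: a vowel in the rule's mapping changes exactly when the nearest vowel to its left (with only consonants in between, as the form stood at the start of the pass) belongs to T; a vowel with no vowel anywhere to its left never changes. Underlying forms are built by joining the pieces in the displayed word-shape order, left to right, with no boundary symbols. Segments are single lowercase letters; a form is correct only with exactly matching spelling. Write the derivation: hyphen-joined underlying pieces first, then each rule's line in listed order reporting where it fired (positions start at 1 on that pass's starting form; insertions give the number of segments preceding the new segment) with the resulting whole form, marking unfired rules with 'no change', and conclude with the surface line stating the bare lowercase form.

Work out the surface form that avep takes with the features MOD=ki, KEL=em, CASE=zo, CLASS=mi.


underlying: avep-aga-lut-o-lep
1. e -> o, i -> u / B C0 _: fires at position(s) 3, 13: avopagalutolop
2. 0 -> i / C _ C: no change
surface: avopagalutolop


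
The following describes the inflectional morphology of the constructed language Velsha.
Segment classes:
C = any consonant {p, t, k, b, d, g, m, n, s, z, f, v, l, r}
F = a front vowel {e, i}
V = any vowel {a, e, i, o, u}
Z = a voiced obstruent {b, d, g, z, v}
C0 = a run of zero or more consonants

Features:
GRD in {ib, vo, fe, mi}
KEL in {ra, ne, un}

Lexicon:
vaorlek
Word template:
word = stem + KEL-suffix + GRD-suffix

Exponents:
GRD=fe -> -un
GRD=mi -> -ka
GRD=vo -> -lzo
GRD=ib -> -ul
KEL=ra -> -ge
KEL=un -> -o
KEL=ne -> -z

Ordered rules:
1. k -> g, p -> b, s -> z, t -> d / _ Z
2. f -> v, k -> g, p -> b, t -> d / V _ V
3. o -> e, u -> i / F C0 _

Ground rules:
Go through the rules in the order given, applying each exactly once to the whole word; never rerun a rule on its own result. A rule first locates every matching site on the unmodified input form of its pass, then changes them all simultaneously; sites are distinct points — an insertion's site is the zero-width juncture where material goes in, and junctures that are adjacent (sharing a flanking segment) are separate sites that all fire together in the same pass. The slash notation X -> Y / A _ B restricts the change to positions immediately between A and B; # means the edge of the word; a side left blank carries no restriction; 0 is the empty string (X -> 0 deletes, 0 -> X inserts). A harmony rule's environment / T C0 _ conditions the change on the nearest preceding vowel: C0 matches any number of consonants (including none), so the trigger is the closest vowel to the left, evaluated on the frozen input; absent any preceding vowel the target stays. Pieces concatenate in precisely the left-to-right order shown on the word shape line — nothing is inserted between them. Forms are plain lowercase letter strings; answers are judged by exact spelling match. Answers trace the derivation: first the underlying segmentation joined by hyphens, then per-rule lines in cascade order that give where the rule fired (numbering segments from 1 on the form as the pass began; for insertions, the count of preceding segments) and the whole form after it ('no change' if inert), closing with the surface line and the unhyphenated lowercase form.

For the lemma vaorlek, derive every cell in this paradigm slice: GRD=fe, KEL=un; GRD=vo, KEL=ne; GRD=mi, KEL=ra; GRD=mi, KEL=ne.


cell GRD=fe, KEL=un:
underlying: vaorlek-o-un
1. k -> g, p -> b, s -> z, t -> d / _ Z: no change
2. f -> v, k -> g, p -> b, t -> d / V _ V: fires at position(s) 7: vaorlegoun
3. o -> e, u -> i / F C0 _: fires at position(s) 8: vaorlegeun
surface: vaorlegeun

cell GRD=vo, KEL=ne:
underlying: vaorlek-z-lzo
1. k -> g, p -> b, s -> z, t -> d / _ Z: fires at position(s) 7: vaorlegzlzo
2. f -> v, k -> g, p -> b, t -> d / V _ V: no change
3. o -> e, u -> i / F C0 _: fires at position(s) 11: vaorlegzlze
surface: vaorlegzlze

cell GRD=mi, KEL=ra:
underlying: vaorlek-ge-ka
1. k -> g, p -> b, s -> z, t -> d / _ Z: fires at position(s) 7: vaorleggeka
2. f -> v, k -> g, p -> b, t -> d / V _ V: fires at position(s) 10: vaorleggega
3. o -> e, u -> i / F C0 _: no change
surface: vaorleggega

cell GRD=mi, KEL=ne:
underlying: vaorlek-z-ka
1. k -> g, p -> b, s -> z, t -> d / _ Z: fires at position(s) 7: vaorlegzka
2. f -> v, k -> g, p -> b, t -> d / V _ V: no change
3. o -> e, u -> i / F C0 _: no change
surface: vaorlegzka


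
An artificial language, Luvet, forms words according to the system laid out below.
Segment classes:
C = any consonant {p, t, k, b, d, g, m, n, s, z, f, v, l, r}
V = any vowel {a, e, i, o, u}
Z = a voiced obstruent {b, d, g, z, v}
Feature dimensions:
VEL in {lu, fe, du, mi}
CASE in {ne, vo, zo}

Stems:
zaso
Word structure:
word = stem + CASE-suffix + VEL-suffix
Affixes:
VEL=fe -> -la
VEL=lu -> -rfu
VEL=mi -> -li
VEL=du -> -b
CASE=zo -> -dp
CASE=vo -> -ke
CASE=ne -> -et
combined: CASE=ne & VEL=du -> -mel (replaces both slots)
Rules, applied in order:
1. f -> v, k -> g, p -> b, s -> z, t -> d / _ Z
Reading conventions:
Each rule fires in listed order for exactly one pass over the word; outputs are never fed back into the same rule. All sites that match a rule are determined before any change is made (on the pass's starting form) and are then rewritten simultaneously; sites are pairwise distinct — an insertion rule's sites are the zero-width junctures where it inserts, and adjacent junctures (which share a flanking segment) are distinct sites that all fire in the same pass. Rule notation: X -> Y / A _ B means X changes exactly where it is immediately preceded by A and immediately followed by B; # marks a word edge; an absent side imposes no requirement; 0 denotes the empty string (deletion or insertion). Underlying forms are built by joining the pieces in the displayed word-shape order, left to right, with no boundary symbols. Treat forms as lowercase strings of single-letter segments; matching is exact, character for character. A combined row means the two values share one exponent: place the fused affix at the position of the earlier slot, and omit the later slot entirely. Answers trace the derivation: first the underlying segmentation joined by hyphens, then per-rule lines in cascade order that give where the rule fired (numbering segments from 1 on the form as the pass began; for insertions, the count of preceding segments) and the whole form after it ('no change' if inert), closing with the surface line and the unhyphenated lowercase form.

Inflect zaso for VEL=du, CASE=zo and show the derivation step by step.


underlying: zaso-dp-b
1. f -> v, k -> g, p -> b, s -> z, t -> d / _ Z: fires at position(s) 6: zasodbb
surface: zasodbb


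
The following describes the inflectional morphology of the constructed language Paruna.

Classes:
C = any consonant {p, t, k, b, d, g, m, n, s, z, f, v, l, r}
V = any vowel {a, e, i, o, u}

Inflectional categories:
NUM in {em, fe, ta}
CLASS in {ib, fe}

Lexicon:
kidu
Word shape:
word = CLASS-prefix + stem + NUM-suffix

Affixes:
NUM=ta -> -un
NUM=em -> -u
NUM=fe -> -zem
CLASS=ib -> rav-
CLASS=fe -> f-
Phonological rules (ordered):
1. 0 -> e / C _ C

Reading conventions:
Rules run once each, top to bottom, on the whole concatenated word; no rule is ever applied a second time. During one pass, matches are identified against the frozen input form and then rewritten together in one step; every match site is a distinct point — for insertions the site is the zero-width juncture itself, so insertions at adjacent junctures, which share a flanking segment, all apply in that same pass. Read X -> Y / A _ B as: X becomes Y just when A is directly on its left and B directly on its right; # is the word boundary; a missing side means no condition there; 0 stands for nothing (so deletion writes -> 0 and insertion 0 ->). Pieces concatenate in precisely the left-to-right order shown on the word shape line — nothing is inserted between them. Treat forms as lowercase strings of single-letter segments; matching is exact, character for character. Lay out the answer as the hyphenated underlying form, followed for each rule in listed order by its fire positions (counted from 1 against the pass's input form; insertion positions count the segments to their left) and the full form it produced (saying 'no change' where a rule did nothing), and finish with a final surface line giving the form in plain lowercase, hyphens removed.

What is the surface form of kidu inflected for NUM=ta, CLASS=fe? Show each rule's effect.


underlying: f-kidu-un
1. 0 -> e / C _ C: inserts after position(s) 1: fekiduun
surface: fekiduun


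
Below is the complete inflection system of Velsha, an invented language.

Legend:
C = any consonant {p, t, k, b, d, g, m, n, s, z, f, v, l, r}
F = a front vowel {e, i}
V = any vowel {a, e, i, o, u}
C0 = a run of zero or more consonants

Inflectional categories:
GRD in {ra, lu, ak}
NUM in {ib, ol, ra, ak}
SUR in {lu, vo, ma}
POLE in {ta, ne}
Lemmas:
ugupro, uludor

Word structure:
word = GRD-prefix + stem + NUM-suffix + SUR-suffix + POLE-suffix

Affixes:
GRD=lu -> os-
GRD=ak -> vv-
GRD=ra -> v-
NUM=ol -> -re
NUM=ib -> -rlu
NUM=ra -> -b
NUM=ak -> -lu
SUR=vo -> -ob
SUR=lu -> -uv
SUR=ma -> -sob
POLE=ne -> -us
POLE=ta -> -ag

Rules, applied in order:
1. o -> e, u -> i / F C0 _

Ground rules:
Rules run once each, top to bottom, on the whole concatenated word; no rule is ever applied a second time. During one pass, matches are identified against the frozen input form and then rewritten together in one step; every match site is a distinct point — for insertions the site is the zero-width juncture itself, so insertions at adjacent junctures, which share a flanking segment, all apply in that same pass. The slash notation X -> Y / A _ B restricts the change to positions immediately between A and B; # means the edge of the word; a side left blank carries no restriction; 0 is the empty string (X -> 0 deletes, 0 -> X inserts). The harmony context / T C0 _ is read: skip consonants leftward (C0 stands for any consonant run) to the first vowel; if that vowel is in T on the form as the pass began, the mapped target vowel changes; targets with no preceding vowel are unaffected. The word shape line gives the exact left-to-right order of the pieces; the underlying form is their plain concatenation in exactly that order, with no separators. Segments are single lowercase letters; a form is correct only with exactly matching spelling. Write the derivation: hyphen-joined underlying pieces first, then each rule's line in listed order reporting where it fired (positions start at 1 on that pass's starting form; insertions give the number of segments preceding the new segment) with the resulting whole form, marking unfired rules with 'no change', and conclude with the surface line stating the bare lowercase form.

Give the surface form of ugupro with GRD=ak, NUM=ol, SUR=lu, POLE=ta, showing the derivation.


underlying: vv-ugupro-re-uv-ag
1. o -> e, u -> i / F C0 _: fires at position(s) 11: vvuguproreivag
surface: vvuguproreivag


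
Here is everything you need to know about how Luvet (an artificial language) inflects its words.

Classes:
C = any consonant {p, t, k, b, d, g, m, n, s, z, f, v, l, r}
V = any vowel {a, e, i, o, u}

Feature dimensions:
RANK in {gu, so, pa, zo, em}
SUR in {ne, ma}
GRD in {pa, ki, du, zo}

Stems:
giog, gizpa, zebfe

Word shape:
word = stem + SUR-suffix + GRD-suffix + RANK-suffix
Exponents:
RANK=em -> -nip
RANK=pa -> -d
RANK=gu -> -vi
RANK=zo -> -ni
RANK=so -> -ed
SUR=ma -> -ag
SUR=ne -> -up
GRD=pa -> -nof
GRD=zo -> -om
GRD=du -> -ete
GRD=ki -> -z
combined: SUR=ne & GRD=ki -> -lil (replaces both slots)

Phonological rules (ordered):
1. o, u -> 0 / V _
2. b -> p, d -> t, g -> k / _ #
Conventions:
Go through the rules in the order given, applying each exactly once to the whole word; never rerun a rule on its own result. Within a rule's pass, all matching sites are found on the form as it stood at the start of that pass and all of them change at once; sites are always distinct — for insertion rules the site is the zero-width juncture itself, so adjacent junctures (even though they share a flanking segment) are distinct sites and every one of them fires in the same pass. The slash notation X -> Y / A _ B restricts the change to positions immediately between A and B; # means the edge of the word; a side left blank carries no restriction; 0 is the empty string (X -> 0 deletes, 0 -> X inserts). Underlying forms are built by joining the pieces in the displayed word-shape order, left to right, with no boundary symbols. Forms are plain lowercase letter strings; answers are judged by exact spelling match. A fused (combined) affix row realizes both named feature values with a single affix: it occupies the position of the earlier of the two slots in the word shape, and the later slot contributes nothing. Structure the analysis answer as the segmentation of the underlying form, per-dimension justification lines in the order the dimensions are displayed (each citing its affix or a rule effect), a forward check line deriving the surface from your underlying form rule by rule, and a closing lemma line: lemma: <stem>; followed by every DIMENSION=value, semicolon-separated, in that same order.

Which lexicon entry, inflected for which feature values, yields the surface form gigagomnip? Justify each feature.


underlying: giog-ag-om-nip
RANK=em - signalled by the affix -nip
SUR=ma - signalled by the affix -ag
GRD=zo - signalled by the affix -om
check: giogagomnip -> gigagomnip -> gigagomnip
lemma: giog; RANK=em; SUR=ma; GRD=zo


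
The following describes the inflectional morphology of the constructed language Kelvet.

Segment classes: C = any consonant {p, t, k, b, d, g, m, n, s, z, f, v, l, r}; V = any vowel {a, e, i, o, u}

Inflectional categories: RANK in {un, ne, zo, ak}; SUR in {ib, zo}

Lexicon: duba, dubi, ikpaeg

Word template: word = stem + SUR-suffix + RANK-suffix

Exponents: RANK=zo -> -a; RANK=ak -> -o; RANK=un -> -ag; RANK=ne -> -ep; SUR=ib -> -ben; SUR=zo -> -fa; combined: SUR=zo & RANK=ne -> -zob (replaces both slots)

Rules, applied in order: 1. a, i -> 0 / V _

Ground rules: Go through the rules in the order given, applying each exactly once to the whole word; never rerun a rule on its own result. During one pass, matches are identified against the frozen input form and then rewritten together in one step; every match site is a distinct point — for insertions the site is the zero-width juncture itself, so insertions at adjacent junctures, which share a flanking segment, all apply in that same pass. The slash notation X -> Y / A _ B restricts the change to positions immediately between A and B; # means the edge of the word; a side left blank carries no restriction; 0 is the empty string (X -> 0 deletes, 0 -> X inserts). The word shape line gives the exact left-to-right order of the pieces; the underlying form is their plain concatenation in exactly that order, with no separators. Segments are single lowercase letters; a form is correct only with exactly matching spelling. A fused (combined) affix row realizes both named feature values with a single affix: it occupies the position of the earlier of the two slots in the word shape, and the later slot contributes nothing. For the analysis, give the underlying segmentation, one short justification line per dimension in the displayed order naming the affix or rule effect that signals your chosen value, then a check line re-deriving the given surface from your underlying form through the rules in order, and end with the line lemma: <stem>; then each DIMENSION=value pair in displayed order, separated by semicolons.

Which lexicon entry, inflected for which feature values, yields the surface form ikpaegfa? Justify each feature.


underlying: ikpaeg-fa-a
RANK=zo - signalled by the affix -a
SUR=zo - signalled by the affix -fa
check: ikpaegfaa -> ikpaegfa
lemma: ikpaeg; RANK=zo; SUR=zo


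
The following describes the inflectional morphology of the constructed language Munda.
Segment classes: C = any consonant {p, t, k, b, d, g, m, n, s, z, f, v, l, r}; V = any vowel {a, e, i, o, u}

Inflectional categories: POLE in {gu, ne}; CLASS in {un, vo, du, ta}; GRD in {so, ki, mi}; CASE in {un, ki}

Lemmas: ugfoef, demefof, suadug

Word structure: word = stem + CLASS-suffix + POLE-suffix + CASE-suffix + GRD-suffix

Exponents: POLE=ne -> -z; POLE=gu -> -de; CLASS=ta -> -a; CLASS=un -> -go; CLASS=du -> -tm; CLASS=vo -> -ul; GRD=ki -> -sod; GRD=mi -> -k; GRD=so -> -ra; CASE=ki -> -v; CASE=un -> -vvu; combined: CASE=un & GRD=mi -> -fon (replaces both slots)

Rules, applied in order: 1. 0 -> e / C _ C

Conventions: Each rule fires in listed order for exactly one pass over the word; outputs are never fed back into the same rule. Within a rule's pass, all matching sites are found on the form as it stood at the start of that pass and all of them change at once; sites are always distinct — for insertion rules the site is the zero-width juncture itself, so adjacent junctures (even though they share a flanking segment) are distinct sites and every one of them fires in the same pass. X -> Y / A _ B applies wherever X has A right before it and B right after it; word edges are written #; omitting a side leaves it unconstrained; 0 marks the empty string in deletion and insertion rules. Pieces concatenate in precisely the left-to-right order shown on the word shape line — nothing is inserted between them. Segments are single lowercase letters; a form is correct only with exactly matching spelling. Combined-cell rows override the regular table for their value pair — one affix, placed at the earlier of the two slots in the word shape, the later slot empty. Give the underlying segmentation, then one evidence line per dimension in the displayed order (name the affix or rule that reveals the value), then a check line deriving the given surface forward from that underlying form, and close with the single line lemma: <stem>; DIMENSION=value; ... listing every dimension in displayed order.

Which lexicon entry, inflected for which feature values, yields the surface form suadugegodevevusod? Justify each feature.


underlying: suadug-go-de-vvu-sod
POLE=gu - signalled by the affix -de
CLASS=un - signalled by the affix -go
GRD=ki - signalled by the affix -sod
CASE=un - signalled by the affix -vvu
check: suaduggodevvusod -> suadugegodevevusod
lemma: suadug; POLE=gu; CLASS=un; GRD=ki; CASE=un


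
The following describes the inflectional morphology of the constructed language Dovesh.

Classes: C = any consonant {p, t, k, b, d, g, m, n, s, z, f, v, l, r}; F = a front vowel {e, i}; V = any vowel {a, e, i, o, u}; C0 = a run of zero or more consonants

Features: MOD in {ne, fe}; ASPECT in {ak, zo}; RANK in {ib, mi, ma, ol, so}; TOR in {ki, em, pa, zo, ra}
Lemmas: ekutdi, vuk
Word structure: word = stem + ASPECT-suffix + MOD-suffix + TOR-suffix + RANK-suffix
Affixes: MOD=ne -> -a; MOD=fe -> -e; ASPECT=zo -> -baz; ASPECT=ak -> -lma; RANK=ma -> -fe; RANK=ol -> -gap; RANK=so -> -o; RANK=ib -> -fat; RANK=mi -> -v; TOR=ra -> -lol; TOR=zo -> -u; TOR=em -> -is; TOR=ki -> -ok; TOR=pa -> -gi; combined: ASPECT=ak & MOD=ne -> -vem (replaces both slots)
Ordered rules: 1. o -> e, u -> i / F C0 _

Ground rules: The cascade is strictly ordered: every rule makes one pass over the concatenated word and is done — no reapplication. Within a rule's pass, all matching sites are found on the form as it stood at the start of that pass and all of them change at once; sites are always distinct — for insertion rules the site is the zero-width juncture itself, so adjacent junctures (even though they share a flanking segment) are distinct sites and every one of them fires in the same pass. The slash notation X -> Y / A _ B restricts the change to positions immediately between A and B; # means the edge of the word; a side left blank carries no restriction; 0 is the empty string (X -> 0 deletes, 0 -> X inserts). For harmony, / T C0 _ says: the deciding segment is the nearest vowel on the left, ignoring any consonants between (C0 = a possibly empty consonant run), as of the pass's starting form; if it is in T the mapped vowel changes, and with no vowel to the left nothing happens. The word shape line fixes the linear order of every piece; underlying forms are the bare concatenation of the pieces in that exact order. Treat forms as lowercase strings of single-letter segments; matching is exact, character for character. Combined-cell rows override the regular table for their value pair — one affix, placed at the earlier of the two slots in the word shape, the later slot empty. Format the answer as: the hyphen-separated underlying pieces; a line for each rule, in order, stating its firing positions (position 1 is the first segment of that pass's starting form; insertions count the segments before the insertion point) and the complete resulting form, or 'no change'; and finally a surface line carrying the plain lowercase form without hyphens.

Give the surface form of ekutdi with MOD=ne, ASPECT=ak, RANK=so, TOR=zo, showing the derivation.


underlying: ekutdi-vem-u-o
1. o -> e, u -> i / F C0 _: fires at position(s) 3, 10: ekitdivemio
surface: ekitdivemio


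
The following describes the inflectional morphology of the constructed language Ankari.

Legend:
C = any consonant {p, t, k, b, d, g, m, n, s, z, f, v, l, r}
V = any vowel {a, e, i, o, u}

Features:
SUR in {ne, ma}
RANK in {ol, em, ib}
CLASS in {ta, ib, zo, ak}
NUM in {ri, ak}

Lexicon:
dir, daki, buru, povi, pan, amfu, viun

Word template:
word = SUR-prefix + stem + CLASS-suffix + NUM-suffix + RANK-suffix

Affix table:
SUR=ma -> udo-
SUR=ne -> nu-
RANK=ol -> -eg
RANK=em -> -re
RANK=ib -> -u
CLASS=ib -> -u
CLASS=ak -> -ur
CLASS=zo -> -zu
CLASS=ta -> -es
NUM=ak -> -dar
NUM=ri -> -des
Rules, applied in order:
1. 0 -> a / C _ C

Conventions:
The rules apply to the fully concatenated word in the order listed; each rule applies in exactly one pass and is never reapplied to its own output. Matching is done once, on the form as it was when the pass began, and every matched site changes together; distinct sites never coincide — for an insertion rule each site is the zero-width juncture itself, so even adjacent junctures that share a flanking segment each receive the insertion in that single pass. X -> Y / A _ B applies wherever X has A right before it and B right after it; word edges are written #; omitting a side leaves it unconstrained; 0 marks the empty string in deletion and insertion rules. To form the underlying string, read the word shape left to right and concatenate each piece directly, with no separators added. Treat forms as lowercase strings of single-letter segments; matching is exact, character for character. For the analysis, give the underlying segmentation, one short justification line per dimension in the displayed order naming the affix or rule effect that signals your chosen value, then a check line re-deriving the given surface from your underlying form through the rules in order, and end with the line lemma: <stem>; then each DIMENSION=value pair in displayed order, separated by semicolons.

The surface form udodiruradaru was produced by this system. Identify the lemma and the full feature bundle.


underlying: udo-dir-ur-dar-u
SUR=ma - signalled by the affix udo-
RANK=ib - signalled by the affix -u
CLASS=ak - signalled by the affix -ur
NUM=ak - signalled by the affix -dar
check: udodirurdaru -> udodiruradaru
lemma: dir; SUR=ma; RANK=ib; CLASS=ak; NUM=ak


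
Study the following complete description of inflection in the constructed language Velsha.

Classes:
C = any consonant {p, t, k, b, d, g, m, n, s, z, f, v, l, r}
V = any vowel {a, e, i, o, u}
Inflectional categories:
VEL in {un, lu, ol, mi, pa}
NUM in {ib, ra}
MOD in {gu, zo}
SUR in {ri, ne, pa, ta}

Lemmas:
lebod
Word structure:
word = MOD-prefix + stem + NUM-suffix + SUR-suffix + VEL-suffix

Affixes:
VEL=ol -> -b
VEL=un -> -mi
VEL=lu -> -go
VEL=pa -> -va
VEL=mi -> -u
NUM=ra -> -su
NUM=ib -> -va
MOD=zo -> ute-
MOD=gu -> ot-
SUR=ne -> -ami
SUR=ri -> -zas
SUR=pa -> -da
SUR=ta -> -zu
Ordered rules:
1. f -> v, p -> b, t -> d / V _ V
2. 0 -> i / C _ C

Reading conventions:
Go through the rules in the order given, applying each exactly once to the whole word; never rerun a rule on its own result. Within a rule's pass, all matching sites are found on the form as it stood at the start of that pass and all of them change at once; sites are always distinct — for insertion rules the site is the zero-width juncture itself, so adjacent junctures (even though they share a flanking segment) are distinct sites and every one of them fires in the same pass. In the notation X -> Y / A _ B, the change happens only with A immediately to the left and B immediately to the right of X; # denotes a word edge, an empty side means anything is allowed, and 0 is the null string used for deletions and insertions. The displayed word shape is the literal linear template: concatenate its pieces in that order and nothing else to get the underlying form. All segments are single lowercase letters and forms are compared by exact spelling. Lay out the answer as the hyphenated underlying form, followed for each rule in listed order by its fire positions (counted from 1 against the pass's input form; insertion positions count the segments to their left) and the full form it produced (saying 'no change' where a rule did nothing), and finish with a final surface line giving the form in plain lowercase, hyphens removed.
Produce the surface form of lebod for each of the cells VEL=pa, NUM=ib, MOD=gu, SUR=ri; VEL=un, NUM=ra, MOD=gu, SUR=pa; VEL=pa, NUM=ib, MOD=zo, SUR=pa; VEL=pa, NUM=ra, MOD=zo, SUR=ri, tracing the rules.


cell VEL=pa, NUM=ib, MOD=gu, SUR=ri:
underlying: ot-lebod-va-zas-va
1. f -> v, p -> b, t -> d / V _ V: no change
2. 0 -> i / C _ C: inserts after position(s) 2, 7, 12: otilebodivazasiva
surface: otilebodivazasiva

cell VEL=un, NUM=ra, MOD=gu, SUR=pa:
underlying: ot-lebod-su-da-mi
1. f -> v, p -> b, t -> d / V _ V: no change
2. 0 -> i / C _ C: inserts after position(s) 2, 7: otilebodisudami
surface: otilebodisudami

cell VEL=pa, NUM=ib, MOD=zo, SUR=pa:
underlying: ute-lebod-va-da-va
1. f -> v, p -> b, t -> d / V _ V: fires at position(s) 2: udelebodvadava
2. 0 -> i / C _ C: inserts after position(s) 8: udelebodivadava
surface: udelebodivadava

cell VEL=pa, NUM=ra, MOD=zo, SUR=ri:
underlying: ute-lebod-su-zas-va
1. f -> v, p -> b, t -> d / V _ V: fires at position(s) 2: udelebodsuzasva
2. 0 -> i / C _ C: inserts after position(s) 8, 13: udelebodisuzasiva
surface: udelebodisuzasiva


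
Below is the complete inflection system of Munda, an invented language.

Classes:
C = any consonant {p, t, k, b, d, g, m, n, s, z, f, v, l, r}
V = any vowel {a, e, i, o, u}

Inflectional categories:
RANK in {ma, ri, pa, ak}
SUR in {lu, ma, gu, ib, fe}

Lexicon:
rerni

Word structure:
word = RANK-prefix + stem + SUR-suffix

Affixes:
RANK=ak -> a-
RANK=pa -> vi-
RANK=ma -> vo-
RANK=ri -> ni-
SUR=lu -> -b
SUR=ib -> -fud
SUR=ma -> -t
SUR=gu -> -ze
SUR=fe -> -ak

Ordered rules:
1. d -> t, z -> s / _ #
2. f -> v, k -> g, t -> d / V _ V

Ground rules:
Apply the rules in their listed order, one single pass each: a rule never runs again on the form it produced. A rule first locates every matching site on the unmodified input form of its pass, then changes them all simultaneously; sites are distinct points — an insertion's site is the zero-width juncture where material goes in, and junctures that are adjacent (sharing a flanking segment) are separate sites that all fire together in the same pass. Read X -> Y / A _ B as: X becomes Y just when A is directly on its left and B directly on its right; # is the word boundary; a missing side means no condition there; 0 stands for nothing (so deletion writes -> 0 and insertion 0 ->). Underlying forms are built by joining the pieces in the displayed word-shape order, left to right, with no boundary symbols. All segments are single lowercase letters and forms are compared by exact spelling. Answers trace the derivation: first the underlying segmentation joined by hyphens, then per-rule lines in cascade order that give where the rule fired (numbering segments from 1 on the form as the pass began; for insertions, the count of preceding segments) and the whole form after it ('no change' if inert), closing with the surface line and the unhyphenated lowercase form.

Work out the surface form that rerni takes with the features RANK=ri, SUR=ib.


underlying: ni-rerni-fud
1. d -> t, z -> s / _ #: fires at position(s) 10: nirernifut
2. f -> v, k -> g, t -> d / V _ V: fires at position(s) 8: nirernivut
surface: nirernivut


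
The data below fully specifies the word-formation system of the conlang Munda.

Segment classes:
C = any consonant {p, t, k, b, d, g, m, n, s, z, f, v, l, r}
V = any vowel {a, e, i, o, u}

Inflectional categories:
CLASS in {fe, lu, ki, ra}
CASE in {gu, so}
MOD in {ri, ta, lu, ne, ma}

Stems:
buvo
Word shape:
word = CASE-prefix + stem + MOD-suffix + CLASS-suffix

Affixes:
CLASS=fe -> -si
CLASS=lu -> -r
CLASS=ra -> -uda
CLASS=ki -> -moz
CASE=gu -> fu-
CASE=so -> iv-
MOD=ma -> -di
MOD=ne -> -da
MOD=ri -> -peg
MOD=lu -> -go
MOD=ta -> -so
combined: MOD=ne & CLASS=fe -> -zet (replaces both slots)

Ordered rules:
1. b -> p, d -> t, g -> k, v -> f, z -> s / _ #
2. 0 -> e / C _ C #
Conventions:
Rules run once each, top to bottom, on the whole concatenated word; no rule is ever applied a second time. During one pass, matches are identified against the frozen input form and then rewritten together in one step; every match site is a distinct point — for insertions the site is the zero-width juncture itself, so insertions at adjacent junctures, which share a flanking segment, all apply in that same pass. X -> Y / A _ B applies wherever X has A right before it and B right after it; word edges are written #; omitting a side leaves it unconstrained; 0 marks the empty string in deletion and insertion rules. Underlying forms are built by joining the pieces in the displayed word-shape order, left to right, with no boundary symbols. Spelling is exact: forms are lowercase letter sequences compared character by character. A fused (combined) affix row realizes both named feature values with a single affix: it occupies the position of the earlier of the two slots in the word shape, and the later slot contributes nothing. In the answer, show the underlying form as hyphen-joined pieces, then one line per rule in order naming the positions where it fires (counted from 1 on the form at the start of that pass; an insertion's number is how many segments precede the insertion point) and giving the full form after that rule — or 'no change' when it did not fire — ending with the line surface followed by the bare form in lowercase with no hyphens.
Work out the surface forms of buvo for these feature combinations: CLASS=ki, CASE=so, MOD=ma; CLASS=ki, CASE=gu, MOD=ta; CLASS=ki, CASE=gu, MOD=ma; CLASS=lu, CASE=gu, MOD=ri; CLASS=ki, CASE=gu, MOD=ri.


cell CLASS=ki, CASE=so, MOD=ma:
underlying: iv-buvo-di-moz
1. b -> p, d -> t, g -> k, v -> f, z -> s / _ #: fires at position(s) 11: ivbuvodimos
2. 0 -> e / C _ C #: no change
surface: ivbuvodimos

cell CLASS=ki, CASE=gu, MOD=ta:
underlying: fu-buvo-so-moz
1. b -> p, d -> t, g -> k, v -> f, z -> s / _ #: fires at position(s) 11: fubuvosomos
2. 0 -> e / C _ C #: no change
surface: fubuvosomos

cell CLASS=ki, CASE=gu, MOD=ma:
underlying: fu-buvo-di-moz
1. b -> p, d -> t, g -> k, v -> f, z -> s / _ #: fires at position(s) 11: fubuvodimos
2. 0 -> e / C _ C #: no change
surface: fubuvodimos

cell CLASS=lu, CASE=gu, MOD=ri:
underlying: fu-buvo-peg-r
1. b -> p, d -> t, g -> k, v -> f, z -> s / _ #: no change
2. 0 -> e / C _ C #: inserts after position(s) 9: fubuvopeger
surface: fubuvopeger

cell CLASS=ki, CASE=gu, MOD=ri:
underlying: fu-buvo-peg-moz
1. b -> p, d -> t, g -> k, v -> f, z -> s / _ #: fires at position(s) 12: fubuvopegmos
2. 0 -> e / C _ C #: no change
surface: fubuvopegmos


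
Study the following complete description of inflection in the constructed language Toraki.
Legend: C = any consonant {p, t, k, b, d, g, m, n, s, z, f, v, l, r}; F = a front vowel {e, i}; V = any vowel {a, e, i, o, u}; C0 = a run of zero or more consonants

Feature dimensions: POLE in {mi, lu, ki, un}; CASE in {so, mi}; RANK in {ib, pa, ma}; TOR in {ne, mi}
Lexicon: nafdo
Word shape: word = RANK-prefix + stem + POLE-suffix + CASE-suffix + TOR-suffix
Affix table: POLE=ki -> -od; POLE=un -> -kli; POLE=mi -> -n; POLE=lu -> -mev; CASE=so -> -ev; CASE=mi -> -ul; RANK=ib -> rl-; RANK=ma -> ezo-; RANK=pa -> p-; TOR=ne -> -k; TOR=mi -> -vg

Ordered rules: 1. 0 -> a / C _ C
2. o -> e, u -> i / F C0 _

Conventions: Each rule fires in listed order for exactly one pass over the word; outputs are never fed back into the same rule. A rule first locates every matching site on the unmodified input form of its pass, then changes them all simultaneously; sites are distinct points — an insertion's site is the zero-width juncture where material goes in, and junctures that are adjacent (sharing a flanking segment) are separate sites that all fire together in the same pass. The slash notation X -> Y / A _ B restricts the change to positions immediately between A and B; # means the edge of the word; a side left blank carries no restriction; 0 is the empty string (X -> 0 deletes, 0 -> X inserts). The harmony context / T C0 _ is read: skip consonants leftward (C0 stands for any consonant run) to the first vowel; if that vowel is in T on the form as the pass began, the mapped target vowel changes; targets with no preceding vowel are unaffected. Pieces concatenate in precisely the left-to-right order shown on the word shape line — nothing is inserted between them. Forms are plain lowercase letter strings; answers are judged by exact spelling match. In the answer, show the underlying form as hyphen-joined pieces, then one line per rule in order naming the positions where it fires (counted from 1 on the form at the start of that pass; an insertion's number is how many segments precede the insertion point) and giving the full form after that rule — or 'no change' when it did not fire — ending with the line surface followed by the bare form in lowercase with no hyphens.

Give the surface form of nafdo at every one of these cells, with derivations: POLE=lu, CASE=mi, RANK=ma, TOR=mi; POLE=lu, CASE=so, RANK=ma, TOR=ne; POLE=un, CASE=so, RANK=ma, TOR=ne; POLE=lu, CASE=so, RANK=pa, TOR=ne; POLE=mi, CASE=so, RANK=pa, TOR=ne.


cell POLE=lu, CASE=mi, RANK=ma, TOR=mi:
underlying: ezo-nafdo-mev-ul-vg
1. 0 -> a / C _ C: inserts after position(s) 6, 13, 14: ezonafadomevulavag
2. o -> e, u -> i / F C0 _: fires at position(s) 3, 13: ezenafadomevilavag
surface: ezenafadomevilavag

cell POLE=lu, CASE=so, RANK=ma, TOR=ne:
underlying: ezo-nafdo-mev-ev-k
1. 0 -> a / C _ C: inserts after position(s) 6, 13: ezonafadomevevak
2. o -> e, u -> i / F C0 _: fires at position(s) 3: ezenafadomevevak
surface: ezenafadomevevak

cell POLE=un, CASE=so, RANK=ma, TOR=ne:
underlying: ezo-nafdo-kli-ev-k
1. 0 -> a / C _ C: inserts after position(s) 6, 9, 13: ezonafadokalievak
2. o -> e, u -> i / F C0 _: fires at position(s) 3: ezenafadokalievak
surface: ezenafadokalievak

cell POLE=lu, CASE=so, RANK=pa, TOR=ne:
underlying: p-nafdo-mev-ev-k
1. 0 -> a / C _ C: inserts after position(s) 1, 4, 11: panafadomevevak
2. o -> e, u -> i / F C0 _: no change
surface: panafadomevevak

cell POLE=mi, CASE=so, RANK=pa, TOR=ne:
underlying: p-nafdo-n-ev-k
1. 0 -> a / C _ C: inserts after position(s) 1, 4, 9: panafadonevak
2. o -> e, u -> i / F C0 _: no change
surface: panafadonevak
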